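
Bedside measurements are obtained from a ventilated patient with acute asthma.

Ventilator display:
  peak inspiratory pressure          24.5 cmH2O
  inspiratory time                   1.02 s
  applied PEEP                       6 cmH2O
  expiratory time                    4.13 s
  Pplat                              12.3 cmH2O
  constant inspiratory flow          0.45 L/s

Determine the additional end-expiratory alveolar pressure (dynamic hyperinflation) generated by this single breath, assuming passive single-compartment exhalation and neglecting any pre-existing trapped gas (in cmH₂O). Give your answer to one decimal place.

0.8

Vt = flow × Ti = 0.45 L/s × 1.02 s × 1000 mL/L = 459.0 mL.
R = (PIP − Pplat)/V̇ = (24.5 − 12.3) / 0.45 = 12.2/0.45 = 27.111 cmH2O·s/L.
C = Vt/(Pplat − PEEP) = 459.0 / (12.3 − 6) = 459.0/6.3 = 72.857 mL/cmH2O.
τ = R × C = 27.111 × 0.07286 L/cmH2O = 1.975 s.
Fraction remaining = e^(−Te/τ) = e^(−4.13/1.975) = 0.1235; trapped volume = 459.0 × 0.1235 = 56.687 mL.
Additional alveolar pressure from trapping ≈ V_trapped / C = 56.687 / 72.857 = 0.7781 cmH2O.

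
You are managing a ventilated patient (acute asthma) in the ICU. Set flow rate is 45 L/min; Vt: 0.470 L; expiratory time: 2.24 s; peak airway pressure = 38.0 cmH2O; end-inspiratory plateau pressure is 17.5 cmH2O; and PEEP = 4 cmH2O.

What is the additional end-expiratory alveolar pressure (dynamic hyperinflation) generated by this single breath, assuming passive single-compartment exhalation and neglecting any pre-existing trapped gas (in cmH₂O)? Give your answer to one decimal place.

1.3

Flow: 45 L/min ÷ 60 = 0.75 L/s.
R = (PIP − Pplat)/V̇ = (38.0 − 17.5) / 0.75 = 20.5/0.75 = 27.333 cmH2O·s/L.
C = Vt/(Pplat − PEEP) = 470.0 / (17.5 − 4) = 470.0/13.5 = 34.815 mL/cmH2O.
τ = R × C = 27.333 × 0.03482 L/cmH2O = 0.9517 s.
Fraction remaining = e^(−Te/τ) = e^(−2.24/0.9517) = 0.09502; trapped volume = 470.0 × 0.09502 = 44.659 mL.
Additional alveolar pressure from trapping ≈ V_trapped / C = 44.659 / 34.815 = 1.283 cmH2O.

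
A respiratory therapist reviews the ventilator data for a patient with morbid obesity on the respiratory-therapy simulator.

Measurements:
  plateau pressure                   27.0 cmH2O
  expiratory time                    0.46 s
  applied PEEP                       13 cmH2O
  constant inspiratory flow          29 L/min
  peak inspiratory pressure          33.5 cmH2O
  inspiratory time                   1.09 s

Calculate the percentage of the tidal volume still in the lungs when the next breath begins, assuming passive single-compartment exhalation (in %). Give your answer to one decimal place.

40.3

Flow: 29 L/min ÷ 60 = 0.4833 L/s.
Vt = flow × Ti = 0.4833 L/s × 1.09 s × 1000 mL/L = 526.8 mL.
R = (PIP − Pplat)/V̇ = (33.5 − 27.0) / 0.4833 = 6.5/0.4833 = 13.449 cmH2O·s/L.
C = Vt/(Pplat − PEEP) = 526.8 / (27.0 − 13) = 526.8/14.0 = 37.629 mL/cmH2O.
τ = R × C = 13.449 × 0.03763 L/cmH2O = 0.5061 s.
Fraction remaining at end-expiration = e^(−Te/τ) = e^(−0.46/0.5061) = 0.403 → 40.3%.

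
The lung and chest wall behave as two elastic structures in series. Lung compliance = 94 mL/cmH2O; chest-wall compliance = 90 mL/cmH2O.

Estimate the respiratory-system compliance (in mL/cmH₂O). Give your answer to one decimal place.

46.0

Lung and chest wall are elastances in series: 1/Crs = 1/CL + 1/Ccw.
1/Crs = 1/94 + 1/90 = 0.02175.
Crs = 45.977 mL/cmH2O.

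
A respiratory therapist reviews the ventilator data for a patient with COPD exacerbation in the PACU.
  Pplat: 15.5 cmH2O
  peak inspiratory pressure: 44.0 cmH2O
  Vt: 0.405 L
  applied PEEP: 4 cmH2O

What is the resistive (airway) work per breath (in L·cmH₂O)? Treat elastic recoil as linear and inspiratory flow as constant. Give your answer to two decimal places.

11.54

With constant inspiratory flow the resistive pressure is constant at PIP − Pplat = 44.0 − 15.5 = 28.5 cmH2O, so resistive work = 28.5 × 0.405 = 11.543 L·cmH2O.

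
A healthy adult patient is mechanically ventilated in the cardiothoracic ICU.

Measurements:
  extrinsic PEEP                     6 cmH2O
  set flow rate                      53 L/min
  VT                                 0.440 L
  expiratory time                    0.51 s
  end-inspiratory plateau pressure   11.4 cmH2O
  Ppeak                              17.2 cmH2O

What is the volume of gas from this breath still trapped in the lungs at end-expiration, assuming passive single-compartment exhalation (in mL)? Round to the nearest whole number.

170

Flow: 53 L/min ÷ 60 = 0.8833 L/s.
R = (PIP − Pplat)/V̇ = (17.2 − 11.4) / 0.8833 = 5.8/0.8833 = 6.566 cmH2O·s/L.
C = Vt/(Pplat − PEEP) = 440.0 / (11.4 − 6) = 440.0/5.4 = 81.481 mL/cmH2O.
τ = R × C = 6.566 × 0.08148 L/cmH2O = 0.535 s.
Fraction remaining = e^(−Te/τ) = e^(−0.51/0.535) = 0.3855.
Trapped volume = 440.0 × 0.3855 = 169.62 mL.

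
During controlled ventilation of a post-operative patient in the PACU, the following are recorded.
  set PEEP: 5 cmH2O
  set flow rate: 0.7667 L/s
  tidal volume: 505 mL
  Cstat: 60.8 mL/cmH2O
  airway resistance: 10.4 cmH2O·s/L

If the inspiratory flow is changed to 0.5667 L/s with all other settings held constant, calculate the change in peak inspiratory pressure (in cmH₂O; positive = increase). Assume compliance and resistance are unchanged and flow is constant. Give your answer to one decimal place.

PIP = Vt/C + R·V̇ + PEEP (constant-flow equation of motion).
Only the resistive term changes: ΔPIP = R × ΔV̇ = 10.4 × (0.5667 − 0.7667) = 10.4 × -0.2 = -2.08 cmH2O.

-2.1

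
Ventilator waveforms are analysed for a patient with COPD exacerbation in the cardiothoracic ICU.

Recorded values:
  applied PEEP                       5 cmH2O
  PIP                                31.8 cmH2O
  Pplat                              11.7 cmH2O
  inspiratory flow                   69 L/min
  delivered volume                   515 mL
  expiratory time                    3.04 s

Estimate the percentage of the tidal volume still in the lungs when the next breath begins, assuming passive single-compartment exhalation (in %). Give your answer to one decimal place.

10.4

Flow: 69 L/min ÷ 60 = 1.15 L/s.
R = (PIP − Pplat)/V̇ = (31.8 − 11.7) / 1.15 = 20.1/1.15 = 17.478 cmH2O·s/L.
C = Vt/(Pplat − PEEP) = 515.0 / (11.7 − 5) = 515.0/6.7 = 76.866 mL/cmH2O.
τ = R × C = 17.478 × 0.07687 L/cmH2O = 1.344 s.
Fraction remaining at end-expiration = e^(−Te/τ) = e^(−3.04/1.344) = 0.1042 → 10.42%.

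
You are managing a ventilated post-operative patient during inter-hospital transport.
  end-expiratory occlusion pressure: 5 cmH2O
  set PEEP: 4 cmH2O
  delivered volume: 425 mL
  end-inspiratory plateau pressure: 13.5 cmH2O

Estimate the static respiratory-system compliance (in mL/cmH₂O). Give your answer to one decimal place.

End-expiratory occlusion gives total PEEP = 5 cmH2O (intrinsic PEEP = 5 − 4 = 1). Use total PEEP for the elastic gradient.
Cstat = Vt / (Pplat − PEEPtotal) = 425 / (13.5 − 5) = 425 / 8.5 = 50.0 mL/cmH2O.

50.0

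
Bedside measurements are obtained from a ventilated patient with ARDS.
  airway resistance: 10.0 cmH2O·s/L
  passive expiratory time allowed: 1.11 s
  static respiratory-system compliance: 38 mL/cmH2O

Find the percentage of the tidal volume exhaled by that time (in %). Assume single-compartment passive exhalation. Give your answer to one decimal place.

94.6

τ = R × C = 10.0 × 38 mL/cmH2O = 10.0 × 0.038 L/cmH2O = 0.38 s.
Passive exhalation: V(t)/V₀ = e^(−t/τ) = e^(−1.11/0.38) = 0.05388.
Fraction exhaled = 1 − 0.05388 = 0.9461 → 94.61%.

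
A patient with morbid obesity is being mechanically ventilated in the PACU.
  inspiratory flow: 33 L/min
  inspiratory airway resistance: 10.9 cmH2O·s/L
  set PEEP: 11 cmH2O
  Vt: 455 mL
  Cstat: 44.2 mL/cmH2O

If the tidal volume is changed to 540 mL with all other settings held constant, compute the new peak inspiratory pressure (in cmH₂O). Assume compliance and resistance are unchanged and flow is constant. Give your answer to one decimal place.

Flow: 33 L/min ÷ 60 = 0.55 L/s.
PIP = Vt/C + R·V̇ + PEEP (constant-flow equation of motion).
Only the elastic term changes: ΔPIP = ΔVt / C = (540 − 455) / 44.2 = 1.923 cmH2O.
Original PIP = 455/44.2 + 10.9×0.55 + 11 = 27.289 cmH2O; new PIP = 27.289 + (1.923) = 29.212 cmH2O.

29.2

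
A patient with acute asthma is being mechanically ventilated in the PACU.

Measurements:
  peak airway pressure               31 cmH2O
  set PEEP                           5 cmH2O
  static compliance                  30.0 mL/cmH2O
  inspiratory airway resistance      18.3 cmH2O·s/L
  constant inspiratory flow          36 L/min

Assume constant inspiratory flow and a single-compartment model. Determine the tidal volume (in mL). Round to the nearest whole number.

451

Flow: 36 L/min ÷ 60 = 0.6 L/s.
Equation of motion (constant flow): PIP = Vt/C + R·V̇ + PEEP.
Vt/C = PIP − R·V̇ − PEEP = 31 − 10.98 − 5 = 15.02 cmH2O.
Vt = C × 15.02 = 30.0 × 15.02 = 450.6 mL.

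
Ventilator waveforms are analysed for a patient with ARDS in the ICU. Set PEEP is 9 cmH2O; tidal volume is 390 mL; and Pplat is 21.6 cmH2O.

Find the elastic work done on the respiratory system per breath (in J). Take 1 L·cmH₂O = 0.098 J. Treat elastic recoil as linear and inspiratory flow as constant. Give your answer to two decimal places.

0.24

Elastic work ≈ ½ × (Pplat − PEEP) × Vt = 0.5 × (21.6 − 9) × 0.390 L = 0.5 × 12.6 × 0.390 = 2.457 L·cmH2O.
× 0.098 J/(L·cmH2O) → 0.2408 J.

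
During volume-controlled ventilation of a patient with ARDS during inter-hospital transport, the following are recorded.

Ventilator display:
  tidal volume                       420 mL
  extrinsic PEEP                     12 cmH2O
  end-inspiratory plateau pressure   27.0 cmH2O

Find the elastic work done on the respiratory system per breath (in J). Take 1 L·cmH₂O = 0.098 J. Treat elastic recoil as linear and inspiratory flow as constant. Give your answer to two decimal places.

0.31

Elastic work ≈ ½ × (Pplat − PEEP) × Vt = 0.5 × (27.0 − 12) × 0.420 L = 0.5 × 15.0 × 0.420 = 3.15 L·cmH2O.
× 0.098 J/(L·cmH2O) → 0.3087 J.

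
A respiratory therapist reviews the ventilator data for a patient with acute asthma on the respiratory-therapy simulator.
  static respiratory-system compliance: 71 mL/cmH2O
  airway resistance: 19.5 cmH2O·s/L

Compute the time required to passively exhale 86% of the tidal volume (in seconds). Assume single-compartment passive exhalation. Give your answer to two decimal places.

τ = R × C = 19.5 × 71 mL/cmH2O = 19.5 × 0.071 L/cmH2O = 1.385 s.
Exhaled fraction f = 1 − e^(−t/τ) → t = −τ·ln(1 − f) = −1.385·ln(0.14) = 2.723 s.

2.72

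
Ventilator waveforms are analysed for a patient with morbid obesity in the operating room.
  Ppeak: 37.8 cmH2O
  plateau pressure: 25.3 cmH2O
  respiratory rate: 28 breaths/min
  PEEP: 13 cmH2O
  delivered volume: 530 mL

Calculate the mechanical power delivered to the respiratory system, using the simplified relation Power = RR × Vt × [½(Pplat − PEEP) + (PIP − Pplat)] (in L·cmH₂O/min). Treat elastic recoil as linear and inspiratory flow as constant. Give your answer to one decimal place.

Per-breath work = Vt × [½(Pplat−PEEP) + (PIP−Pplat)] = 0.530 × [0.5×12.3 + 12.5] = 0.530 × 18.65 = 9.885 L·cmH2O.
Power = 28 × 9.885 = 276.78 L·cmH2O/min.

276.8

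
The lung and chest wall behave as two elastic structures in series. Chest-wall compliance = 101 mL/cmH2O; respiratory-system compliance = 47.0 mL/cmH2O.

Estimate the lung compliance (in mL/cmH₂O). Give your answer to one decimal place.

87.9

1/CL = 1/Crs − 1/Ccw.
1/CL = 1/47.0 − 1/101 = 0.01138.
CL = 87.873 mL/cmH2O.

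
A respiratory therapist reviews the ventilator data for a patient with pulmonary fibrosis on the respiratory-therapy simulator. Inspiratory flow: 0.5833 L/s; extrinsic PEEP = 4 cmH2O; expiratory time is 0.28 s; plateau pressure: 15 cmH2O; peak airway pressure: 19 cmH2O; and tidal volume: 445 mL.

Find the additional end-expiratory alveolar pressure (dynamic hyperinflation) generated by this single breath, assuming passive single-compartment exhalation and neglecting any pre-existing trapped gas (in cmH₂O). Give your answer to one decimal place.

R = (PIP − Pplat)/V̇ = (19 − 15) / 0.5833 = 4.0/0.5833 = 6.858 cmH2O·s/L.
C = Vt/(Pplat − PEEP) = 445.0 / (15 − 4) = 445.0/11.0 = 40.455 mL/cmH2O.
τ = R × C = 6.858 × 0.04046 L/cmH2O = 0.2775 s.
Fraction remaining = e^(−Te/τ) = e^(−0.28/0.2775) = 0.3646; trapped volume = 445.0 × 0.3646 = 162.25 mL.
Additional alveolar pressure from trapping ≈ V_trapped / C = 162.25 / 40.455 = 4.011 cmH2O.

4.0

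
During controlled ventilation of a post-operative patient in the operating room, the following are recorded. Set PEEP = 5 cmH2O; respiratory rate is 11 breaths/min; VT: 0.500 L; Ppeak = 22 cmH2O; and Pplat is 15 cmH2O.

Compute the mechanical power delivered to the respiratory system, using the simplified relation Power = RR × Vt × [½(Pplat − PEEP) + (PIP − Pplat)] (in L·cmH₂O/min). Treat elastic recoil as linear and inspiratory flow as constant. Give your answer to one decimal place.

Per-breath work = Vt × [½(Pplat−PEEP) + (PIP−Pplat)] = 0.500 × [0.5×10.0 + 7.0] = 0.500 × 12.0 = 6.0 L·cmH2O.
Power = 11 × 6.0 = 66.0 L·cmH2O/min.

66.0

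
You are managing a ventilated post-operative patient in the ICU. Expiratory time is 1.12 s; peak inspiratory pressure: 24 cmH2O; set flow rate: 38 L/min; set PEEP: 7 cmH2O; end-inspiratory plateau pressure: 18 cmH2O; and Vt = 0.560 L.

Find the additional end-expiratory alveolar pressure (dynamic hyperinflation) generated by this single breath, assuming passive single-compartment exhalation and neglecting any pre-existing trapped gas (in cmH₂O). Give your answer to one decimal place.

1.1

Flow: 38 L/min ÷ 60 = 0.6333 L/s.
R = (PIP − Pplat)/V̇ = (24 − 18) / 0.6333 = 6.0/0.6333 = 9.474 cmH2O·s/L.
C = Vt/(Pplat − PEEP) = 560.0 / (18 − 7) = 560.0/11.0 = 50.909 mL/cmH2O.
τ = R × C = 9.474 × 0.05091 L/cmH2O = 0.4823 s.
Fraction remaining = e^(−Te/τ) = e^(−1.12/0.4823) = 0.09806; trapped volume = 560.0 × 0.09806 = 54.914 mL.
Additional alveolar pressure from trapping ≈ V_trapped / C = 54.914 / 50.909 = 1.079 cmH2O.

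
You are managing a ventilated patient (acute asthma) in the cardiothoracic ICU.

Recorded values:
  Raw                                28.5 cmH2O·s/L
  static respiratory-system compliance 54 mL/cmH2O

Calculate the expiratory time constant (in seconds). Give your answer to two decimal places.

1.54

τ = R × C = 28.5 × 54 mL/cmH2O = 28.5 × 0.054 L/cmH2O = 1.539 s.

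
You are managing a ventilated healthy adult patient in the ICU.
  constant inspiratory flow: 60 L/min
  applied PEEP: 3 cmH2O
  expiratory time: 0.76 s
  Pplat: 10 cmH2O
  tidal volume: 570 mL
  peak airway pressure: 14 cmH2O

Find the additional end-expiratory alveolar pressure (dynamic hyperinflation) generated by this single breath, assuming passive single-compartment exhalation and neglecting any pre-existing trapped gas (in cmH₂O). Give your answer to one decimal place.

Flow: 60 L/min ÷ 60 = 1 L/s.
R = (PIP − Pplat)/V̇ = (14 − 10) / 1 = 4.0/1 = 4.0 cmH2O·s/L.
C = Vt/(Pplat − PEEP) = 570.0 / (10 − 3) = 570.0/7.0 = 81.429 mL/cmH2O.
τ = R × C = 4.0 × 0.08143 L/cmH2O = 0.3257 s.
Fraction remaining = e^(−Te/τ) = e^(−0.76/0.3257) = 0.09696; trapped volume = 570.0 × 0.09696 = 55.267 mL.
Additional alveolar pressure from trapping ≈ V_trapped / C = 55.267 / 81.429 = 0.6787 cmH2O.

0.7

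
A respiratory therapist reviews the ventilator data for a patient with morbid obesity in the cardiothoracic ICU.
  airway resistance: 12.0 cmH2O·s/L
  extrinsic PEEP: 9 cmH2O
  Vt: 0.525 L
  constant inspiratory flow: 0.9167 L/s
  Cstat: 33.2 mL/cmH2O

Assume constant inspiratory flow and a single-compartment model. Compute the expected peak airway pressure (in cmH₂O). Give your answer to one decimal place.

35.8

Equation of motion (constant flow): PIP = Vt/C + R·V̇ + PEEP.
PIP = 525/33.2 + 12.0×0.9167 + 9 = 15.813 + 11.0 + 9 = 35.813 cmH2O.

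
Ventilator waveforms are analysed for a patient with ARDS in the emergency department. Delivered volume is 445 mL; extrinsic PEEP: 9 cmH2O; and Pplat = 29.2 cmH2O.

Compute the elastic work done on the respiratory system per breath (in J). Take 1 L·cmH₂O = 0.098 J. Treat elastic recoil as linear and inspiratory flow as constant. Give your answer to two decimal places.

0.44

Elastic work ≈ ½ × (Pplat − PEEP) × Vt = 0.5 × (29.2 − 9) × 0.445 L = 0.5 × 20.2 × 0.445 = 4.495 L·cmH2O.
× 0.098 J/(L·cmH2O) → 0.4405 J.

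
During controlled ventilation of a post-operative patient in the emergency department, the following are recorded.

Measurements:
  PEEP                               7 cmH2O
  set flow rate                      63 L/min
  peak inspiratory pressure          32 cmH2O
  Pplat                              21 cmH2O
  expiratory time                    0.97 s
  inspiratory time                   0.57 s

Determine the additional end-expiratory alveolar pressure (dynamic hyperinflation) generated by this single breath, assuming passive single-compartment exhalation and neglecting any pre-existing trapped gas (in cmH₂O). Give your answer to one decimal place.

1.6

Flow: 63 L/min ÷ 60 = 1.05 L/s.
Vt = flow × Ti = 1.05 L/s × 0.57 s × 1000 mL/L = 598.5 mL.
R = (PIP − Pplat)/V̇ = (32 − 21) / 1.05 = 11.0/1.05 = 10.476 cmH2O·s/L.
C = Vt/(Pplat − PEEP) = 598.5 / (21 − 7) = 598.5/14.0 = 42.75 mL/cmH2O.
τ = R × C = 10.476 × 0.04275 L/cmH2O = 0.4478 s.
Fraction remaining = e^(−Te/τ) = e^(−0.97/0.4478) = 0.1146; trapped volume = 598.5 × 0.1146 = 68.588 mL.
Additional alveolar pressure from trapping ≈ V_trapped / C = 68.588 / 42.75 = 1.604 cmH2O.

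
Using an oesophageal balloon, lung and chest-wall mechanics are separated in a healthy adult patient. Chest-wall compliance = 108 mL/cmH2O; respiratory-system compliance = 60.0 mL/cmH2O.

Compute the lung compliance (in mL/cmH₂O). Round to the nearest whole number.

1/CL = 1/Crs − 1/Ccw.
1/CL = 1/60.0 − 1/108 = 0.007407.
CL = 135.01 mL/cmH2O.

135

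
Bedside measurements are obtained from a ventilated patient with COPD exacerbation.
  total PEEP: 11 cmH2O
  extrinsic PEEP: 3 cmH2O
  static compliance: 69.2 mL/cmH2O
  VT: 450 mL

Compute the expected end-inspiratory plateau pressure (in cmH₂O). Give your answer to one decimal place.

17.5

End-expiratory occlusion gives total PEEP = 11 cmH2O (intrinsic PEEP = 11 − 3 = 8). Use total PEEP for the elastic gradient.
Pplat = PEEPtotal + Vt / Cstat = 11 + 450 / 69.2 = 11 + 6.503 = 17.503 cmH2O.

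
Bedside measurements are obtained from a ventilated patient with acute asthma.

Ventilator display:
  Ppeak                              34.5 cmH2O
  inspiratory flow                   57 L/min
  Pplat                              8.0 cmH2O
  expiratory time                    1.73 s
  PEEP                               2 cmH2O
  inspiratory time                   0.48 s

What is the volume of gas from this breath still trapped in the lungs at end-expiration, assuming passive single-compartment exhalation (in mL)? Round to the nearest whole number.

Flow: 57 L/min ÷ 60 = 0.95 L/s.
Vt = flow × Ti = 0.95 L/s × 0.48 s × 1000 mL/L = 456.0 mL.
R = (PIP − Pplat)/V̇ = (34.5 − 8.0) / 0.95 = 26.5/0.95 = 27.895 cmH2O·s/L.
C = Vt/(Pplat − PEEP) = 456.0 / (8.0 − 2) = 456.0/6.0 = 76.0 mL/cmH2O.
τ = R × C = 27.895 × 0.076 L/cmH2O = 2.12 s.
Fraction remaining = e^(−Te/τ) = e^(−1.73/2.12) = 0.4422.
Trapped volume = 456.0 × 0.4422 = 201.64 mL.

202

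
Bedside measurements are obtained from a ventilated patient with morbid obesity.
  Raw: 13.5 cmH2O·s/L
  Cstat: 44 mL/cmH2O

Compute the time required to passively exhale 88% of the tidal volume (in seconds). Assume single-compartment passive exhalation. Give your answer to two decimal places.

1.26

τ = R × C = 13.5 × 44 mL/cmH2O = 13.5 × 0.044 L/cmH2O = 0.594 s.
Exhaled fraction f = 1 − e^(−t/τ) → t = −τ·ln(1 − f) = −0.594·ln(0.12) = 1.259 s.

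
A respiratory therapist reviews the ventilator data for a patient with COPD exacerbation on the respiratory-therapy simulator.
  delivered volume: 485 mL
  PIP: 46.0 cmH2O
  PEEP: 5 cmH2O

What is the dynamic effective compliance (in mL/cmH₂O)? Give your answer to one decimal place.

11.8

Dynamic compliance = Vt / (PIP − PEEP) = 485 / (46.0 − 5) = 485 / 41.0 = 11.829 mL/cmH2O.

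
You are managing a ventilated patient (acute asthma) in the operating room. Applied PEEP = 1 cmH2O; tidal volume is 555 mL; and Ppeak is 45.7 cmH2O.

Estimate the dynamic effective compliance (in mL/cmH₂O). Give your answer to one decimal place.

Dynamic compliance = Vt / (PIP − PEEP) = 555 / (45.7 − 1) = 555 / 44.7 = 12.416 mL/cmH2O.

12.4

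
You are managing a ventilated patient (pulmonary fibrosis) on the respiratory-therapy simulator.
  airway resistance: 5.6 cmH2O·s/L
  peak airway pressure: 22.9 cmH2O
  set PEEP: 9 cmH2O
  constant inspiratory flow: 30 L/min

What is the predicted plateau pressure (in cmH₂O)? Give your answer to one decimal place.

Flow: 30 L/min ÷ 60 = 0.5 L/s.
Pplat = PIP − Raw × flow = 22.9 − 5.6 × 0.5 = 22.9 − 2.8 = 20.1 cmH2O.

20.1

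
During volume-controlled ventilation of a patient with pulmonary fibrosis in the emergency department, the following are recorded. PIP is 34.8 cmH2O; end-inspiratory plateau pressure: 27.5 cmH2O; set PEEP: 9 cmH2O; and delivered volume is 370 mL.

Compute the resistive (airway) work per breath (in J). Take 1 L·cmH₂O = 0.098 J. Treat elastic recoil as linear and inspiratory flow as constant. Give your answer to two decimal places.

With constant inspiratory flow the resistive pressure is constant at PIP − Pplat = 34.8 − 27.5 = 7.3 cmH2O, so resistive work = 7.3 × 0.370 = 2.701 L·cmH2O.
× 0.098 J/(L·cmH2O) → 0.2647 J.

0.26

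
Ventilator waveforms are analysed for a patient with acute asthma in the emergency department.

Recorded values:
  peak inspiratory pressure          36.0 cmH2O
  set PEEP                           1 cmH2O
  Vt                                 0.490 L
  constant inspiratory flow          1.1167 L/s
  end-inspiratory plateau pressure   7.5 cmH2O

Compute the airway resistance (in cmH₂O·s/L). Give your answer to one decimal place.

Raw = (PIP − Pplat) / flow = (36.0 − 7.5) / 1.1167 = 28.5 / 1.1167 = 25.522 cmH2O·s/L.

25.5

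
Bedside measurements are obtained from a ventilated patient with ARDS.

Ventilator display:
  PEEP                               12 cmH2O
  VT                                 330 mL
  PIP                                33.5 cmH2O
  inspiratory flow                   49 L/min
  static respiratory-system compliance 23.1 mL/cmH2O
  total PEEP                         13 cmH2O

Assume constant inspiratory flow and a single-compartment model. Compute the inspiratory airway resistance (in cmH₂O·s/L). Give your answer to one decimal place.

7.6

Flow: 49 L/min ÷ 60 = 0.8167 L/s.
Total PEEP = 13 cmH2O (set 12 + intrinsic 1); this is the baseline alveolar pressure.
Equation of motion (constant flow): PIP = Vt/C + R·V̇ + PEEP.
R·V̇ = PIP − Vt/C − PEEP = 33.5 − 330/23.1 − 13 = 33.5 − 14.286 − 13 = 6.214 cmH2O.
R = 6.214 / 0.8167 = 7.609 cmH2O·s/L.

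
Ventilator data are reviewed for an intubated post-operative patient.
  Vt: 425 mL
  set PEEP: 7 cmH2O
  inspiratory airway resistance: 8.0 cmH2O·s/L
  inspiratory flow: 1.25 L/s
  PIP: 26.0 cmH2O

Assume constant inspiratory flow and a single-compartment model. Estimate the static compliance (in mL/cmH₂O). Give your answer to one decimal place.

47.2

Equation of motion (constant flow): PIP = Vt/C + R·V̇ + PEEP.
Vt/C = PIP − R·V̇ − PEEP = 26.0 − 8.0×1.25 − 7 = 26.0 − 10.0 − 7 = 9.0 cmH2O.
C = Vt / 9.0 = 425 / 9.0 = 47.222 mL/cmH2O.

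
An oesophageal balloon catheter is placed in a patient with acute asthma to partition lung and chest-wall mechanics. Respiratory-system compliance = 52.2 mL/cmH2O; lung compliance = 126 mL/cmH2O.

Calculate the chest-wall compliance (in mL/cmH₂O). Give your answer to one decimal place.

89.1

1/Ccw = 1/Crs − 1/CL.
1/Ccw = 1/52.2 − 1/126 = 0.01122.
Ccw = 89.127 mL/cmH2O.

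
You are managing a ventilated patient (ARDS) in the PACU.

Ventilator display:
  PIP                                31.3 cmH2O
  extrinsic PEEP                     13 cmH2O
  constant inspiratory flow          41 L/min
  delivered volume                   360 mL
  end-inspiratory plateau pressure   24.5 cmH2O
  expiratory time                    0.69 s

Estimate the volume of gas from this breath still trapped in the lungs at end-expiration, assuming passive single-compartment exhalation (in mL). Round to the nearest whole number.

Flow: 41 L/min ÷ 60 = 0.6833 L/s.
R = (PIP − Pplat)/V̇ = (31.3 − 24.5) / 0.6833 = 6.8/0.6833 = 9.952 cmH2O·s/L.
C = Vt/(Pplat − PEEP) = 360.0 / (24.5 − 13) = 360.0/11.5 = 31.304 mL/cmH2O.
τ = R × C = 9.952 × 0.0313 L/cmH2O = 0.3115 s.
Fraction remaining = e^(−Te/τ) = e^(−0.69/0.3115) = 0.1091.
Trapped volume = 360.0 × 0.1091 = 39.276 mL.

39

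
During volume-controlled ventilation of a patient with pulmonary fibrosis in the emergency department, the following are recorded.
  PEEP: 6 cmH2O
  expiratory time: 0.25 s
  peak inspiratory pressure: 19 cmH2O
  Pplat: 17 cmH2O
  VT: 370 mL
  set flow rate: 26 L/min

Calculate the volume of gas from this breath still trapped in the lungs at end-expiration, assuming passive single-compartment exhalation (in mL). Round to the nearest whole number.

74

Flow: 26 L/min ÷ 60 = 0.4333 L/s.
R = (PIP − Pplat)/V̇ = (19 − 17) / 0.4333 = 2.0/0.4333 = 4.616 cmH2O·s/L.
C = Vt/(Pplat − PEEP) = 370.0 / (17 − 6) = 370.0/11.0 = 33.636 mL/cmH2O.
τ = R × C = 4.616 × 0.03364 L/cmH2O = 0.1553 s.
Fraction remaining = e^(−Te/τ) = e^(−0.25/0.1553) = 0.1999.
Trapped volume = 370.0 × 0.1999 = 73.963 mL.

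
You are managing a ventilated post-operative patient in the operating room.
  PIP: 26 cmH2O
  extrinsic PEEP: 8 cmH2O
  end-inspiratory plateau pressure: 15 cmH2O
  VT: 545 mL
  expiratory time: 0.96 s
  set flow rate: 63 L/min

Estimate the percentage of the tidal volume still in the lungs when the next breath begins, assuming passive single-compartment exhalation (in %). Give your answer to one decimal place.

Flow: 63 L/min ÷ 60 = 1.05 L/s.
R = (PIP − Pplat)/V̇ = (26 − 15) / 1.05 = 11.0/1.05 = 10.476 cmH2O·s/L.
C = Vt/(Pplat − PEEP) = 545.0 / (15 − 8) = 545.0/7.0 = 77.857 mL/cmH2O.
τ = R × C = 10.476 × 0.07786 L/cmH2O = 0.8157 s.
Fraction remaining at end-expiration = e^(−Te/τ) = e^(−0.96/0.8157) = 0.3082 → 30.82%.

30.8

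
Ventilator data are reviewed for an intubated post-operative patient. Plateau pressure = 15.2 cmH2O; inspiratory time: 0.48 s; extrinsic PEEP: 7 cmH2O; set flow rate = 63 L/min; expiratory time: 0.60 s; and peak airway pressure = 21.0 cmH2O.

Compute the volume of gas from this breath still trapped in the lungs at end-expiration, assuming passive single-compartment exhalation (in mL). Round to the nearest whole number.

Flow: 63 L/min ÷ 60 = 1.05 L/s.
Vt = flow × Ti = 1.05 L/s × 0.48 s × 1000 mL/L = 504.0 mL.
R = (PIP − Pplat)/V̇ = (21.0 − 15.2) / 1.05 = 5.8/1.05 = 5.524 cmH2O·s/L.
C = Vt/(Pplat − PEEP) = 504.0 / (15.2 − 7) = 504.0/8.2 = 61.463 mL/cmH2O.
τ = R × C = 5.524 × 0.06146 L/cmH2O = 0.3395 s.
Fraction remaining = e^(−Te/τ) = e^(−0.60/0.3395) = 0.1708.
Trapped volume = 504.0 × 0.1708 = 86.083 mL.

86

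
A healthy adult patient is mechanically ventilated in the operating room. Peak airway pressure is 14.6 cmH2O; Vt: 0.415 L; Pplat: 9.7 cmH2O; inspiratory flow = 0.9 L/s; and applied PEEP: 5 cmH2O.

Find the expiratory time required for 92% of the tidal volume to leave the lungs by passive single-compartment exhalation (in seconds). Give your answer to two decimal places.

1.21

R = (PIP − Pplat)/V̇ = (14.6 − 9.7) / 0.9 = 4.9/0.9 = 5.444 cmH2O·s/L.
C = Vt/(Pplat − PEEP) = 415.0 / (9.7 − 5) = 415.0/4.7 = 88.298 mL/cmH2O.
τ = R × C = 5.444 × 0.0883 L/cmH2O = 0.4807 s.
t = −τ·ln(1 − 0.92) = −0.4807·ln(0.08) = 1.214 s.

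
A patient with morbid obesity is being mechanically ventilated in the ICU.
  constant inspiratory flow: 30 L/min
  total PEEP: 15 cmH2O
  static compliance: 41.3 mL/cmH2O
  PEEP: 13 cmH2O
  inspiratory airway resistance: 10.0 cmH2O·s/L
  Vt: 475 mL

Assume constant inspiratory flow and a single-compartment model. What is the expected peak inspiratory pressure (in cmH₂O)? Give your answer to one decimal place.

Flow: 30 L/min ÷ 60 = 0.5 L/s.
Total PEEP = 15 cmH2O (set 13 + intrinsic 2); this is the baseline alveolar pressure.
Equation of motion (constant flow): PIP = Vt/C + R·V̇ + PEEP.
PIP = 475/41.3 + 10.0×0.5 + 15 = 11.501 + 5.0 + 15 = 31.501 cmH2O.

31.5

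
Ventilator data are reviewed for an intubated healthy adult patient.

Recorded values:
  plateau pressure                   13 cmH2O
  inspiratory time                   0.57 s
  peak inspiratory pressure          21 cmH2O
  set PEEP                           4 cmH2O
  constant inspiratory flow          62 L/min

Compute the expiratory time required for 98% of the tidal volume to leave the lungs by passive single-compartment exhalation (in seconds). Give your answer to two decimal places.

1.98

Flow: 62 L/min ÷ 60 = 1.0333 L/s.
Vt = flow × Ti = 1.0333 L/s × 0.57 s × 1000 mL/L = 588.98 mL.
R = (PIP − Pplat)/V̇ = (21 − 13) / 1.0333 = 8.0/1.0333 = 7.742 cmH2O·s/L.
C = Vt/(Pplat − PEEP) = 588.98 / (13 − 4) = 588.98/9.0 = 65.442 mL/cmH2O.
τ = R × C = 7.742 × 0.06544 L/cmH2O = 0.5066 s.
t = −τ·ln(1 − 0.98) = −0.5066·ln(0.02) = 1.982 s.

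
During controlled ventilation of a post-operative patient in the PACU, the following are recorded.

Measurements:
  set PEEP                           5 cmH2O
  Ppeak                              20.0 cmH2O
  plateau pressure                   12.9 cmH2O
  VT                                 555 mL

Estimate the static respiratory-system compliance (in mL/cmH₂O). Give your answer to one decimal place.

Cstat = Vt / (Pplat − PEEP) = 555 / (12.9 − 5) = 555 / 7.9 = 70.253 mL/cmH2O.

70.3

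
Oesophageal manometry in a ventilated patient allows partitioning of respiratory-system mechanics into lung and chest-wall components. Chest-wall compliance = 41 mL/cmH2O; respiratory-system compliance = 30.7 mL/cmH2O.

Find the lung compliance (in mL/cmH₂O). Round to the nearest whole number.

122

1/CL = 1/Crs − 1/Ccw.
1/CL = 1/30.7 − 1/41 = 0.008183.
CL = 122.2 mL/cmH2O.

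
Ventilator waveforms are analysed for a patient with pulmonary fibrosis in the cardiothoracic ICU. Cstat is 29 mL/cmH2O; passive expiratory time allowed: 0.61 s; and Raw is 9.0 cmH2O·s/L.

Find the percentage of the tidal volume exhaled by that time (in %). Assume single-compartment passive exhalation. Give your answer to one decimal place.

τ = R × C = 9.0 × 29 mL/cmH2O = 9.0 × 0.029 L/cmH2O = 0.261 s.
Passive exhalation: V(t)/V₀ = e^(−t/τ) = e^(−0.61/0.261) = 0.0966.
Fraction exhaled = 1 − 0.0966 = 0.9034 → 90.34%.

90.3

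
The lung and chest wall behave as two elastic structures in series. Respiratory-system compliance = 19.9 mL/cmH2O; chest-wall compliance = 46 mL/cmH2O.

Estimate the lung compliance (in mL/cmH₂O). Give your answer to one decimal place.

35.1

1/CL = 1/Crs − 1/Ccw.
1/CL = 1/19.9 − 1/46 = 0.02851.
CL = 35.075 mL/cmH2O.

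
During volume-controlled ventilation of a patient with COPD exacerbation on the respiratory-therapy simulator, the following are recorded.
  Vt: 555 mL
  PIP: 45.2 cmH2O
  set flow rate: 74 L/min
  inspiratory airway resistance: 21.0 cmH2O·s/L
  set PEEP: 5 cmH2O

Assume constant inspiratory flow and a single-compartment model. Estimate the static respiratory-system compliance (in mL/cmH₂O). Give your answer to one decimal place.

38.8

Flow: 74 L/min ÷ 60 = 1.2333 L/s.
Equation of motion (constant flow): PIP = Vt/C + R·V̇ + PEEP.
Vt/C = PIP − R·V̇ − PEEP = 45.2 − 21.0×1.2333 − 5 = 45.2 − 25.899 − 5 = 14.301 cmH2O.
C = Vt / 14.301 = 555 / 14.301 = 38.808 mL/cmH2O.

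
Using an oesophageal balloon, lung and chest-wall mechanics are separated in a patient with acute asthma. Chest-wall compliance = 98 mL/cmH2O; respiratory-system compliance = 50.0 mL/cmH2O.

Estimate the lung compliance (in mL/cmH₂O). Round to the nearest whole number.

102

1/CL = 1/Crs − 1/Ccw.
1/CL = 1/50.0 − 1/98 = 0.009796.
CL = 102.08 mL/cmH2O.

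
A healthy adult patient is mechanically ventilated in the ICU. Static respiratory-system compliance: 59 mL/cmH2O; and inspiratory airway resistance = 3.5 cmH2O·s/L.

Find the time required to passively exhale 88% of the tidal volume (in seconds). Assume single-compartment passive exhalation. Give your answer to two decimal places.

τ = R × C = 3.5 × 59 mL/cmH2O = 3.5 × 0.059 L/cmH2O = 0.2065 s.
Exhaled fraction f = 1 − e^(−t/τ) → t = −τ·ln(1 − f) = −0.2065·ln(0.12) = 0.4378 s.

0.44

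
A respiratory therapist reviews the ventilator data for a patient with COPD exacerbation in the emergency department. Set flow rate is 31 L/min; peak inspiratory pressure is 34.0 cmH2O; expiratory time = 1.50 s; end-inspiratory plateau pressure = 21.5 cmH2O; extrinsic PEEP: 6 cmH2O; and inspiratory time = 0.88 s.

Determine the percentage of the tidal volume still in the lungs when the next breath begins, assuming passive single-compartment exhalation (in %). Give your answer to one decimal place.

12.1

Flow: 31 L/min ÷ 60 = 0.5167 L/s.
Vt = flow × Ti = 0.5167 L/s × 0.88 s × 1000 mL/L = 454.7 mL.
R = (PIP − Pplat)/V̇ = (34.0 − 21.5) / 0.5167 = 12.5/0.5167 = 24.192 cmH2O·s/L.
C = Vt/(Pplat − PEEP) = 454.7 / (21.5 − 6) = 454.7/15.5 = 29.335 mL/cmH2O.
τ = R × C = 24.192 × 0.02934 L/cmH2O = 0.7098 s.
Fraction remaining at end-expiration = e^(−Te/τ) = e^(−1.50/0.7098) = 0.1208 → 12.08%.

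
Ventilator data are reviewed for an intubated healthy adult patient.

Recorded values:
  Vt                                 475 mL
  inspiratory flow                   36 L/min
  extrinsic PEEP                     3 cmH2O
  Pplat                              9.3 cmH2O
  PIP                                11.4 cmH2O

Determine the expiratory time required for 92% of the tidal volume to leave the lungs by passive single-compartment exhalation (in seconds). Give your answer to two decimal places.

Flow: 36 L/min ÷ 60 = 0.6 L/s.
R = (PIP − Pplat)/V̇ = (11.4 − 9.3) / 0.6 = 2.1/0.6 = 3.5 cmH2O·s/L.
C = Vt/(Pplat − PEEP) = 475.0 / (9.3 − 3) = 475.0/6.3 = 75.397 mL/cmH2O.
τ = R × C = 3.5 × 0.0754 L/cmH2O = 0.2639 s.
t = −τ·ln(1 − 0.92) = −0.2639·ln(0.08) = 0.6665 s.

0.67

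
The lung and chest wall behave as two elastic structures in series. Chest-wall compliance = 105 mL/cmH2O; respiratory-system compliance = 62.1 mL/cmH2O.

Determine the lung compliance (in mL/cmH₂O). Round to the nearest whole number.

1/CL = 1/Crs − 1/Ccw.
1/CL = 1/62.1 − 1/105 = 0.006579.
CL = 152.0 mL/cmH2O.

152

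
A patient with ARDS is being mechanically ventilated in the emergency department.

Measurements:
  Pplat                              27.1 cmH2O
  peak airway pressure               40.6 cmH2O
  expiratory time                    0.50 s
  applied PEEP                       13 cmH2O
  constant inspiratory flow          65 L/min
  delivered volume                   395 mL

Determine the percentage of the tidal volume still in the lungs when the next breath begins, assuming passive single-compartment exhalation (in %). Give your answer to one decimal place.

23.9

Flow: 65 L/min ÷ 60 = 1.0833 L/s.
R = (PIP − Pplat)/V̇ = (40.6 − 27.1) / 1.0833 = 13.5/1.0833 = 12.462 cmH2O·s/L.
C = Vt/(Pplat − PEEP) = 395.0 / (27.1 − 13) = 395.0/14.1 = 28.014 mL/cmH2O.
τ = R × C = 12.462 × 0.02801 L/cmH2O = 0.3491 s.
Fraction remaining at end-expiration = e^(−Te/τ) = e^(−0.50/0.3491) = 0.2388 → 23.88%.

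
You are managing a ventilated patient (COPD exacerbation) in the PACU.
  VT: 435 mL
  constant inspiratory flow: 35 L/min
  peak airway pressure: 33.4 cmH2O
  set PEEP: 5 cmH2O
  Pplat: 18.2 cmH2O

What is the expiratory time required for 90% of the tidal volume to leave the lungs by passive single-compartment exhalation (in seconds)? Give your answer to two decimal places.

Flow: 35 L/min ÷ 60 = 0.5833 L/s.
R = (PIP − Pplat)/V̇ = (33.4 − 18.2) / 0.5833 = 15.2/0.5833 = 26.059 cmH2O·s/L.
C = Vt/(Pplat − PEEP) = 435.0 / (18.2 − 5) = 435.0/13.2 = 32.955 mL/cmH2O.
τ = R × C = 26.059 × 0.03296 L/cmH2O = 0.8589 s.
t = −τ·ln(1 − 0.90) = −0.8589·ln(0.1) = 1.978 s.

1.98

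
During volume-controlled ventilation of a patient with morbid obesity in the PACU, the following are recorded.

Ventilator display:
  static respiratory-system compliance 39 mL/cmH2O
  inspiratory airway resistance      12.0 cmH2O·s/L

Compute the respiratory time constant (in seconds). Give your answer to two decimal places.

0.47

τ = R × C = 12.0 × 39 mL/cmH2O = 12.0 × 0.039 L/cmH2O = 0.468 s.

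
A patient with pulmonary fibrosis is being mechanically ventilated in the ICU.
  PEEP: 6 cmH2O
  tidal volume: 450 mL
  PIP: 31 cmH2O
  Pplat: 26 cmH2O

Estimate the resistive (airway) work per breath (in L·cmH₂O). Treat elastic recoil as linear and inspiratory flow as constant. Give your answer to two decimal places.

2.25

With constant inspiratory flow the resistive pressure is constant at PIP − Pplat = 31 − 26 = 5.0 cmH2O, so resistive work = 5.0 × 0.450 = 2.25 L·cmH2O.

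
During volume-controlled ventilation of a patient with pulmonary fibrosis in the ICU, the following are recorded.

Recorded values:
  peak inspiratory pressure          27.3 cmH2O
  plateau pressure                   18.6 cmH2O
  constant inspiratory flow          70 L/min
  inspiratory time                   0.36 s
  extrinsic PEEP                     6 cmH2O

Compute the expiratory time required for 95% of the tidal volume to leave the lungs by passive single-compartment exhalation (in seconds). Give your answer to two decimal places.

Flow: 70 L/min ÷ 60 = 1.1667 L/s.
Vt = flow × Ti = 1.1667 L/s × 0.36 s × 1000 mL/L = 420.01 mL.
R = (PIP − Pplat)/V̇ = (27.3 − 18.6) / 1.1667 = 8.7/1.1667 = 7.457 cmH2O·s/L.
C = Vt/(Pplat − PEEP) = 420.01 / (18.6 − 6) = 420.01/12.6 = 33.334 mL/cmH2O.
τ = R × C = 7.457 × 0.03333 L/cmH2O = 0.2485 s.
t = −τ·ln(1 − 0.95) = −0.2485·ln(0.05) = 0.7444 s.

0.74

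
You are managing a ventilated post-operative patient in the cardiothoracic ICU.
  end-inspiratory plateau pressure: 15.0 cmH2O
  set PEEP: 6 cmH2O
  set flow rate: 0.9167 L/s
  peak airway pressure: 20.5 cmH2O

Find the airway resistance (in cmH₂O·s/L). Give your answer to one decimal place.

6.0

Raw = (PIP − Pplat) / flow = (20.5 − 15.0) / 0.9167 = 5.5 / 0.9167 = 6.0 cmH2O·s/L.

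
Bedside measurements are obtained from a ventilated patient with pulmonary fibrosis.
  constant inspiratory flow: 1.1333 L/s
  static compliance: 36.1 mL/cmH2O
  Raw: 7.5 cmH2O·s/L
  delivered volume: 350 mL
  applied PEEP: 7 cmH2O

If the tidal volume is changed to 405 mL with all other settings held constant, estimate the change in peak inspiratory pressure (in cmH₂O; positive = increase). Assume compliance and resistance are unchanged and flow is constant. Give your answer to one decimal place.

PIP = Vt/C + R·V̇ + PEEP (constant-flow equation of motion).
Only the elastic term changes: ΔPIP = ΔVt / C = (405 − 350) / 36.1 = 1.524 cmH2O.

1.5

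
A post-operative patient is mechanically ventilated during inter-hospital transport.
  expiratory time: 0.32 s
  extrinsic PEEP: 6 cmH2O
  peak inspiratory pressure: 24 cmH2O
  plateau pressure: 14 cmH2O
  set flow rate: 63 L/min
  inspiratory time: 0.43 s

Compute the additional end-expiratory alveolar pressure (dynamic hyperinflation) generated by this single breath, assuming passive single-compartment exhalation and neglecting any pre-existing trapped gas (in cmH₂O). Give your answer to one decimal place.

4.4

Flow: 63 L/min ÷ 60 = 1.05 L/s.
Vt = flow × Ti = 1.05 L/s × 0.43 s × 1000 mL/L = 451.5 mL.
R = (PIP − Pplat)/V̇ = (24 − 14) / 1.05 = 10.0/1.05 = 9.524 cmH2O·s/L.
C = Vt/(Pplat − PEEP) = 451.5 / (14 − 6) = 451.5/8.0 = 56.438 mL/cmH2O.
τ = R × C = 9.524 × 0.05644 L/cmH2O = 0.5375 s.
Fraction remaining = e^(−Te/τ) = e^(−0.32/0.5375) = 0.5514; trapped volume = 451.5 × 0.5514 = 248.96 mL.
Additional alveolar pressure from trapping ≈ V_trapped / C = 248.96 / 56.438 = 4.411 cmH2O.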